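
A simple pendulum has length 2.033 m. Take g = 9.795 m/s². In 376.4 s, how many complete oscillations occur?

131

T = 2π√(L/g) = 2π√(2.033/9.795) = 2.8625 s.
Number of complete oscillations = ⌊376.4/2.8625⌋ = ⌊131.49⌋ = 131.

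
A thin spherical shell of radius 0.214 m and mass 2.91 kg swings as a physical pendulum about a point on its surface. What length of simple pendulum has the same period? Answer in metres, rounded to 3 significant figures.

The equivalent simple-pendulum length is L_eq = I/(md), where I is about the pivot and d = 0.2140 m.
I_cm = (2/3)mR² = 0.08884 kg·m², so I = I_cm + md² = 0.08884 + 0.1333 = 0.2221 kg·m².
L_eq = 0.2221/(2.91 × 0.2140) = 0.357 m.

0.357 m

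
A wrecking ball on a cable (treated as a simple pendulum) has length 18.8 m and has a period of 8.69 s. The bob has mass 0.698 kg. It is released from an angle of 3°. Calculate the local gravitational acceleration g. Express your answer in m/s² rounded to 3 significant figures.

9.83 m/s²

From T = 2π√(L/g), g = 4π²L/T² = 4π² × 18.8/8.690² = 9.83 m/s².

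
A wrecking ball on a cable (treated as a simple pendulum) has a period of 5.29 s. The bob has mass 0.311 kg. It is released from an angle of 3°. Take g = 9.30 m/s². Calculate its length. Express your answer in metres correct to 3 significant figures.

6.59 m

From T = 2π√(L/g), L = gT²/(4π²) = 9.30 × 5.290²/(4π²) = 6.59 m.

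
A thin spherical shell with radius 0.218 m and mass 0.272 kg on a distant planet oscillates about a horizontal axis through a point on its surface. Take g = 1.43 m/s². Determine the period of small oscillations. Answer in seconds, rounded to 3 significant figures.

3.17 s

I_cm = (2/3)mr² = 0.008618 kg·m². The pivot is at distance d = 0.218 m from the centre of mass.
By the parallel-axis theorem, I = I_cm + md² = 0.008618 + 0.01293 = 0.02154 kg·m².
T = 2π√(I/(mgd)) = 2π√(0.02154/(0.272 × 1.43 × 0.218)) = 3.17 s.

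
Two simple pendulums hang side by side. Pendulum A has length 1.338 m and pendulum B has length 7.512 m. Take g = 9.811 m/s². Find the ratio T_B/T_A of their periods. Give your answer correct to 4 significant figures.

2.369

T ∝ √L, so T_B/T_A = √(L_B/L_A) = √(7.512/1.338) = 2.369.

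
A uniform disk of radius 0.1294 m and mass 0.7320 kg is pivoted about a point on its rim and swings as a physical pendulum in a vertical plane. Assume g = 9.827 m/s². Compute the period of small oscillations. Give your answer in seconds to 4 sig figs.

0.8830 s

I_cm = ½mr² = 0.0061284 kg·m². The pivot is at distance d = 0.1294 m from the centre of mass.
By the parallel-axis theorem, I = I_cm + md² = 0.0061284 + 0.012257 = 0.018385 kg·m².
T = 2π√(I/(mgd)) = 2π√(0.018385/(0.7320 × 9.827 × 0.1294)) = 0.8830 s.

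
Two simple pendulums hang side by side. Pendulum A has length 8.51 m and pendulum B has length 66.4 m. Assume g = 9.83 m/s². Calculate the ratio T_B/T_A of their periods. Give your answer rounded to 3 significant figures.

2.79

T ∝ √L, so T_B/T_A = √(L_B/L_A) = √(66.4/8.51) = 2.79.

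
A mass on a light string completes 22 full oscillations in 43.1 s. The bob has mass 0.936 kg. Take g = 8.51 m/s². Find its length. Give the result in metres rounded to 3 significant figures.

T = 43.1/22 = 1.959 s.
From T = 2π√(L/g), L = gT²/(4π²) = 8.51 × 1.959²/(4π²) = 0.827 m.

0.827 m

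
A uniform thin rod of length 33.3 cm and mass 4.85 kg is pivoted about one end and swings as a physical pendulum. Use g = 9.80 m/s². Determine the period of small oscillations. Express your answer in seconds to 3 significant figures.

0.946 s

For a physical pendulum T = 2π√(I/(mgd)), with d = 0.1665 m from pivot to centre of mass.
I_cm = mL²/12 = 4.85 × 0.333²/12 = 0.04482 kg·m²; I = I_cm + md² = 0.04482 + 4.85 × 0.1665² = 0.1793 kg·m².
T = 2π√(0.1793/(4.85 × 9.80 × 0.1665)) = 0.946 s.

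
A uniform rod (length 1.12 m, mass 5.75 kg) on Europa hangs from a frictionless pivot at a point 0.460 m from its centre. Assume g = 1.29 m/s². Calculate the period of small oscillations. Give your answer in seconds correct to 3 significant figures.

4.59 s

For a physical pendulum T = 2π√(I/(mgd)), with d = 0.4600 m from pivot to centre of mass.
I_cm = mL²/12 = 5.75 × 1.12²/12 = 0.6011 kg·m²; I = I_cm + md² = 0.6011 + 5.75 × 0.4600² = 1.818 kg·m².
T = 2π√(1.818/(5.75 × 1.29 × 0.4600)) = 4.59 s.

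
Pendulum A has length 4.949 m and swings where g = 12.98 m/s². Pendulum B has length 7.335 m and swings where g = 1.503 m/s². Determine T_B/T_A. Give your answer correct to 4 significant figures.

3.578

T = 2π√(L/g), so T_B/T_A = √((L_B/g_B)/(L_A/g_A)) = √((7.335/1.503)/(4.949/12.98)) = 3.578.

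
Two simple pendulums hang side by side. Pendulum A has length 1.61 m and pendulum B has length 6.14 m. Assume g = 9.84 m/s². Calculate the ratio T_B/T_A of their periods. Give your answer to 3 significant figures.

T ∝ √L, so T_B/T_A = √(L_B/L_A) = √(6.14/1.61) = 1.95.

1.95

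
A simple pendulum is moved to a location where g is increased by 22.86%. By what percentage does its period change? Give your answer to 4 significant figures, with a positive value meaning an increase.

T ∝ 1/√g, so T'/T = 1/√(1.2286) = 0.90218.
Percentage change in T = (0.90218 − 1) × 100% = -9.782%.

-9.782%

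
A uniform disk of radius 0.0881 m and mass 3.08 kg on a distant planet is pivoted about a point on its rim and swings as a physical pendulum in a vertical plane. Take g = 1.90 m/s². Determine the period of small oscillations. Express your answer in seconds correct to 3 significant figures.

I_cm = ½mr² = 0.01195 kg·m². The pivot is at distance d = 0.0881 m from the centre of mass.
By the parallel-axis theorem, I = I_cm + md² = 0.01195 + 0.02391 = 0.03586 kg·m².
T = 2π√(I/(mgd)) = 2π√(0.03586/(3.08 × 1.90 × 0.0881)) = 1.66 s.

1.66 s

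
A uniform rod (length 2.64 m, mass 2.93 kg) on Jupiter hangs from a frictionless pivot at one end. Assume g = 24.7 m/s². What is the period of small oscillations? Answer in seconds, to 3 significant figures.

1.68 s

For a physical pendulum T = 2π√(I/(mgd)), with d = 1.320 m from pivot to centre of mass.
I_cm = mL²/12 = 2.93 × 2.64²/12 = 1.702 kg·m²; I = I_cm + md² = 1.702 + 2.93 × 1.320² = 6.807 kg·m².
T = 2π√(6.807/(2.93 × 24.7 × 1.320)) = 1.68 s.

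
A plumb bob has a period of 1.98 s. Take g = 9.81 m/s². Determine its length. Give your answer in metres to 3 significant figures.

From T = 2π√(L/g), L = gT²/(4π²) = 9.81 × 1.980²/(4π²) = 0.974 m.

0.974 m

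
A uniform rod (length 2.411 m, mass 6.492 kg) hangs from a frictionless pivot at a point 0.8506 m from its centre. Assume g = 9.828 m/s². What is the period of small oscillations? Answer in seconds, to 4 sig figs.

2.388 s

For a physical pendulum T = 2π√(I/(mgd)), with d = 0.85060 m from pivot to centre of mass.
I_cm = mL²/12 = 6.492 × 2.411²/12 = 3.1448 kg·m²; I = I_cm + md² = 3.1448 + 6.492 × 0.85060² = 7.8419 kg·m².
T = 2π√(7.8419/(6.492 × 9.828 × 0.85060)) = 2.388 s.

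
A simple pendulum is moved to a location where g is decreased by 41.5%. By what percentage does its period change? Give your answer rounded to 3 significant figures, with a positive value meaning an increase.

T ∝ 1/√g, so T'/T = 1/√(0.5850) = 1.307.
Percentage change in T = (1.307 − 1) × 100% = 30.7%.

30.7%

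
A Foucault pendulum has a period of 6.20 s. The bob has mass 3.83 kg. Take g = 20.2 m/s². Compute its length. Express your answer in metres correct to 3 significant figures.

19.7 m

From T = 2π√(L/g), L = gT²/(4π²) = 20.2 × 6.200²/(4π²) = 19.7 m.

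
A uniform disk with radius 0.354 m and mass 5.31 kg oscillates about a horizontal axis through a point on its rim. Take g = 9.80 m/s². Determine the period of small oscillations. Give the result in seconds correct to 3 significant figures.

1.46 s

I_cm = ½mr² = 0.3327 kg·m². The pivot is at distance d = 0.354 m from the centre of mass.
By the parallel-axis theorem, I = I_cm + md² = 0.3327 + 0.6654 = 0.9981 kg·m².
T = 2π√(I/(mgd)) = 2π√(0.9981/(5.31 × 9.80 × 0.354)) = 1.46 s.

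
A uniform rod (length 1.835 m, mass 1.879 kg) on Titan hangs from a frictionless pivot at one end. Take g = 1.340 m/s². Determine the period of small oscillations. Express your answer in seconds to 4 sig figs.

6.003 s

For a physical pendulum T = 2π√(I/(mgd)), with d = 0.91750 m from pivot to centre of mass.
I_cm = mL²/12 = 1.879 × 1.835²/12 = 0.52725 kg·m²; I = I_cm + md² = 0.52725 + 1.879 × 0.91750² = 2.1090 kg·m².
T = 2π√(2.1090/(1.879 × 1.340 × 0.91750)) = 6.003 s.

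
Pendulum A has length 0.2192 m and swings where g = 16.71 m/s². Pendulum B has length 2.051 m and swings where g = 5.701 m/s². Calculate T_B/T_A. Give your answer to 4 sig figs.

5.237

T = 2π√(L/g), so T_B/T_A = √((L_B/g_B)/(L_A/g_A)) = √((2.051/5.701)/(0.2192/16.71)) = 5.237.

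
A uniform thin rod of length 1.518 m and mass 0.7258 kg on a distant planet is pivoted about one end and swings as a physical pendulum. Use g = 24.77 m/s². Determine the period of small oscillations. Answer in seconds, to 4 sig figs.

1.270 s

For a physical pendulum T = 2π√(I/(mgd)), with d = 0.75900 m from pivot to centre of mass.
I_cm = mL²/12 = 0.7258 × 1.518²/12 = 0.13937 kg·m²; I = I_cm + md² = 0.13937 + 0.7258 × 0.75900² = 0.55749 kg·m².
T = 2π√(0.55749/(0.7258 × 24.77 × 0.75900)) = 1.270 s.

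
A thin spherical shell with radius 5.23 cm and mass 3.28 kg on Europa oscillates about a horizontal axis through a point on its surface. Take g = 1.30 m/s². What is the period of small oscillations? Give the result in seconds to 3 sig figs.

1.63 s

I_cm = (2/3)mr² = 0.005981 kg·m². The pivot is at distance d = 0.0523 m from the centre of mass.
By the parallel-axis theorem, I = I_cm + md² = 0.005981 + 0.008972 = 0.01495 kg·m².
T = 2π√(I/(mgd)) = 2π√(0.01495/(3.28 × 1.30 × 0.0523)) = 1.63 s.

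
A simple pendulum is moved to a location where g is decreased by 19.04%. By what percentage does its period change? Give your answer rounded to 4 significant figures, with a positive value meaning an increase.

T ∝ 1/√g, so T'/T = 1/√(0.80960) = 1.1114.
Percentage change in T = (1.1114 − 1) × 100% = 11.14%.

11.14%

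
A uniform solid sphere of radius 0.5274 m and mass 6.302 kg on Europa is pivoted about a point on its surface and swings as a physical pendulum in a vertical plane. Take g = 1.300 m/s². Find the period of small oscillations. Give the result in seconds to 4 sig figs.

I_cm = (2/5)mr² = 0.70116 kg·m². The pivot is at distance d = 0.5274 m from the centre of mass.
By the parallel-axis theorem, I = I_cm + md² = 0.70116 + 1.7529 = 2.4541 kg·m².
T = 2π√(I/(mgd)) = 2π√(2.4541/(6.302 × 1.300 × 0.5274)) = 4.735 s.

4.735 s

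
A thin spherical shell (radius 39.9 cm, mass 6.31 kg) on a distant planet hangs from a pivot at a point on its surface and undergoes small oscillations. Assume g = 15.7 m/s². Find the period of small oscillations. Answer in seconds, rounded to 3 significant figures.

I_cm = (2/3)mr² = 0.6697 kg·m². The pivot is at distance d = 0.399 m from the centre of mass.
By the parallel-axis theorem, I = I_cm + md² = 0.6697 + 1.005 = 1.674 kg·m².
T = 2π√(I/(mgd)) = 2π√(1.674/(6.31 × 15.7 × 0.399)) = 1.29 s.

1.29 s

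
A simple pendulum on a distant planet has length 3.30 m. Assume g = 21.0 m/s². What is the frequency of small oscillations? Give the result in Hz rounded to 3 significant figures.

T = 2π√(L/g) = 2π√(3.30/21.0) = 2.491 s, so f = 1/T = 0.401 Hz.

0.401 Hz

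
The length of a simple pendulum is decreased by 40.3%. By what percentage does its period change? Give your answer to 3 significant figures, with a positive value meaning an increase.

T ∝ √L, so T'/T = √(0.5970) = 0.7727.
Percentage change in T = (0.7727 − 1) × 100% = -22.7%.

-22.7%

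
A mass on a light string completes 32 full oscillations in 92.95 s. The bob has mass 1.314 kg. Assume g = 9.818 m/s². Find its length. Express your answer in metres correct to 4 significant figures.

T = 92.95/32 = 2.9047 s.
From T = 2π√(L/g), L = gT²/(4π²) = 9.818 × 2.9047²/(4π²) = 2.098 m.

2.098 m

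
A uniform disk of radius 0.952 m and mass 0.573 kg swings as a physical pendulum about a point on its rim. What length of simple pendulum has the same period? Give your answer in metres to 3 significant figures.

1.43 m

The equivalent simple-pendulum length is L_eq = I/(md), where I is about the pivot and d = 0.9520 m.
I_cm = ½mR² = 0.2597 kg·m², so I = I_cm + md² = 0.2597 + 0.5193 = 0.7790 kg·m².
L_eq = 0.7790/(0.573 × 0.9520) = 1.43 m.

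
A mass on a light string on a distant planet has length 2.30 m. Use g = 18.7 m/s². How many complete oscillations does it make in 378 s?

171

T = 2π√(L/g) = 2π√(2.30/18.7) = 2.204 s.
Number of complete oscillations = ⌊378/2.204⌋ = ⌊171.5⌋ = 171.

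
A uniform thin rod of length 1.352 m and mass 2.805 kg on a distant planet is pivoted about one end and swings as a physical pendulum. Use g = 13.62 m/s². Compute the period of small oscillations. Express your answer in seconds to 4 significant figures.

For a physical pendulum T = 2π√(I/(mgd)), with d = 0.67600 m from pivot to centre of mass.
I_cm = mL²/12 = 2.805 × 1.352²/12 = 0.42727 kg·m²; I = I_cm + md² = 0.42727 + 2.805 × 0.67600² = 1.7091 kg·m².
T = 2π√(1.7091/(2.805 × 13.62 × 0.67600)) = 1.616 s.

1.616 s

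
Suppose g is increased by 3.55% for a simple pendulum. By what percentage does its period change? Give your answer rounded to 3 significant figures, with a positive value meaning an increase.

-1.73%

T ∝ 1/√g, so T'/T = 1/√(1.036) = 0.9827.
Percentage change in T = (0.9827 − 1) × 100% = -1.73%.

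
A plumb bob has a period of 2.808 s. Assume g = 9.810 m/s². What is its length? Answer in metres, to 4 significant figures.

1.959 m

From T = 2π√(L/g), L = gT²/(4π²) = 9.810 × 2.8080²/(4π²) = 1.959 m.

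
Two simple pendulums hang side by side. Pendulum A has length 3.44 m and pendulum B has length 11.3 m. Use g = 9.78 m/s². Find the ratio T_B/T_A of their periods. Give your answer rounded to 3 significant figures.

T ∝ √L, so T_B/T_A = √(L_B/L_A) = √(11.3/3.44) = 1.81.

1.81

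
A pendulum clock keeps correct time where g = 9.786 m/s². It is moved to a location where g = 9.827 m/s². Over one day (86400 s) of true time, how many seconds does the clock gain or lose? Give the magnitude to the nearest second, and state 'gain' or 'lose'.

The clock's period scales as T ∝ 1/√g, so T'/T = √(9.786/9.827) = 0.997912.
In 86400 s of true time the clock registers 86400/0.997912 = 86580.8 s, so it gains 181 s.

gain 181 s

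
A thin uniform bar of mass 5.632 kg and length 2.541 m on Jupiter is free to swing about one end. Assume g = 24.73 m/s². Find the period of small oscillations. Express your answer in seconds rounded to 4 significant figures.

1.644 s

For a physical pendulum T = 2π√(I/(mgd)), with d = 1.2705 m from pivot to centre of mass.
I_cm = mL²/12 = 5.632 × 2.541²/12 = 3.0303 kg·m²; I = I_cm + md² = 3.0303 + 5.632 × 1.2705² = 12.121 kg·m².
T = 2π√(12.121/(5.632 × 24.73 × 1.2705)) = 1.644 s.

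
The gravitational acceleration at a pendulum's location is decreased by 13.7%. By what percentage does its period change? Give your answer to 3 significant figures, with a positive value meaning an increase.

T ∝ 1/√g, so T'/T = 1/√(0.8630) = 1.076.
Percentage change in T = (1.076 − 1) × 100% = 7.65%.

7.65%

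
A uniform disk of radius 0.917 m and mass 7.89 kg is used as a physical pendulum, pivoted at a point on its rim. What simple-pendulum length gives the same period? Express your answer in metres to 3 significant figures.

1.38 m

The equivalent simple-pendulum length is L_eq = I/(md), where I is about the pivot and d = 0.9170 m.
I_cm = ½mR² = 3.317 kg·m², so I = I_cm + md² = 3.317 + 6.635 = 9.952 kg·m².
L_eq = 9.952/(7.89 × 0.9170) = 1.38 m.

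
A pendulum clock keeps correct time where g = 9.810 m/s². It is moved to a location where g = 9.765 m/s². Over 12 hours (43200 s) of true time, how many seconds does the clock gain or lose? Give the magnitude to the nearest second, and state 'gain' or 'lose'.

The clock's period scales as T ∝ 1/√g, so T'/T = √(9.810/9.765) = 1.00230.
In 43200 s of true time the clock registers 43200/1.00230 = 43100.8 s, so it loses 99 s.

lose 99 s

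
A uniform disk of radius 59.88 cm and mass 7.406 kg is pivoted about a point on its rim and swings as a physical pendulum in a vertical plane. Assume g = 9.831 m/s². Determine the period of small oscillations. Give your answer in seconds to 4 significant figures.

I_cm = ½mr² = 1.3278 kg·m². The pivot is at distance d = 0.5988 m from the centre of mass.
By the parallel-axis theorem, I = I_cm + md² = 1.3278 + 2.6555 = 3.9833 kg·m².
T = 2π√(I/(mgd)) = 2π√(3.9833/(7.406 × 9.831 × 0.5988)) = 1.899 s.

1.899 s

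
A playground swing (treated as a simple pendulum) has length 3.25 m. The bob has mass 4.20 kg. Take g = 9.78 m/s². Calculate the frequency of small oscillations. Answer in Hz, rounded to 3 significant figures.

T = 2π√(L/g) = 2π√(3.25/9.78) = 3.622 s, so f = 1/T = 0.276 Hz.

0.276 Hz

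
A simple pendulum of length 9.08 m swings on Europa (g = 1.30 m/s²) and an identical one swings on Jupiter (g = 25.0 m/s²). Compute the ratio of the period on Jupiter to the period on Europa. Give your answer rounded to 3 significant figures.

0.228

T ∝ 1/√g, so T₂/T₁ = √(g₁/g₂) = √(1.30/25.0) = 0.228.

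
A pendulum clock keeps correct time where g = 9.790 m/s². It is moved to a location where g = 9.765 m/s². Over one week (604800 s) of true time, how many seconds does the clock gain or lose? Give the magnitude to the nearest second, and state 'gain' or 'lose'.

The clock's period scales as T ∝ 1/√g, so T'/T = √(9.790/9.765) = 1.00128.
In 604800 s of true time the clock registers 604800/1.00128 = 604027.3 s, so it loses 773 s.

lose 773 s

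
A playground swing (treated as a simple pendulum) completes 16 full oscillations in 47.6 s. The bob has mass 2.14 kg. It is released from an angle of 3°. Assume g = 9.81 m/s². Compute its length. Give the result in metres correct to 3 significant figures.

2.20 m

T = 47.6/16 = 2.975 s.
From T = 2π√(L/g), L = gT²/(4π²) = 9.81 × 2.975²/(4π²) = 2.20 m.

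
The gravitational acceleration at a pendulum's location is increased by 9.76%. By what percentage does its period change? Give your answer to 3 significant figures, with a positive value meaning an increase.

-4.55%

T ∝ 1/√g, so T'/T = 1/√(1.098) = 0.9545.
Percentage change in T = (0.9545 − 1) × 100% = -4.55%.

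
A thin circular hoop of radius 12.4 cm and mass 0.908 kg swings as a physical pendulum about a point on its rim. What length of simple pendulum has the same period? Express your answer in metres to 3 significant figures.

The equivalent simple-pendulum length is L_eq = I/(md), where I is about the pivot and d = 0.1240 m.
I_cm = mR² = 0.01396 kg·m², so I = I_cm + md² = 0.01396 + 0.01396 = 0.02792 kg·m².
L_eq = 0.02792/(0.908 × 0.1240) = 0.248 m.

0.248 m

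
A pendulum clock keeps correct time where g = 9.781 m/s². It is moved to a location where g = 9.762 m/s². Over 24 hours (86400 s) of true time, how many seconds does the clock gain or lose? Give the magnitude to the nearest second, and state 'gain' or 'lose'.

lose 84 s

The clock's period scales as T ∝ 1/√g, so T'/T = √(9.781/9.762) = 1.00097.
In 86400 s of true time the clock registers 86400/1.00097 = 86316.0 s, so it loses 84 s.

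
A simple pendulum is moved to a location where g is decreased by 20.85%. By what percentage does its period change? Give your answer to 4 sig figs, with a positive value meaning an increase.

12.40%

T ∝ 1/√g, so T'/T = 1/√(0.79150) = 1.1240.
Percentage change in T = (1.1240 − 1) × 100% = 12.40%.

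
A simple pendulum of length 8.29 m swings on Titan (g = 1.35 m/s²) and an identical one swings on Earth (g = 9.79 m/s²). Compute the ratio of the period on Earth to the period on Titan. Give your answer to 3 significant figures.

T ∝ 1/√g, so T₂/T₁ = √(g₁/g₂) = √(1.35/9.79) = 0.371.

0.371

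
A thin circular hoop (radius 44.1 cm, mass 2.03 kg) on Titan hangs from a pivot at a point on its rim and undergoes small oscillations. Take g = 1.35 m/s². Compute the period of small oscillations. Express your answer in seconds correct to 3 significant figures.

I_cm = mr² = 0.3948 kg·m². The pivot is at distance d = 0.441 m from the centre of mass.
By the parallel-axis theorem, I = I_cm + md² = 0.3948 + 0.3948 = 0.7896 kg·m².
T = 2π√(I/(mgd)) = 2π√(0.7896/(2.03 × 1.35 × 0.441)) = 5.08 s.

5.08 s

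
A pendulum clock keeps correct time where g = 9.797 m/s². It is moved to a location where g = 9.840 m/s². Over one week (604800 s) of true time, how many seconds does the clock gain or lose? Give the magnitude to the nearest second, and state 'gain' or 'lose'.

The clock's period scales as T ∝ 1/√g, so T'/T = √(9.797/9.840) = 0.997813.
In 604800 s of true time the clock registers 604800/0.997813 = 606125.8 s, so it gains 1326 s.

gain 1326 s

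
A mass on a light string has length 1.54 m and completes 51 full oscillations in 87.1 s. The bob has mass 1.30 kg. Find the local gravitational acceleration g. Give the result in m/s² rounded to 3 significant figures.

T = 87.1/51 = 1.708 s.
From T = 2π√(L/g), g = 4π²L/T² = 4π² × 1.54/1.708² = 20.8 m/s².

20.8 m/s²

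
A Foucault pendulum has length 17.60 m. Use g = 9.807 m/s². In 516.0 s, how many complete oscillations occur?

61

T = 2π√(L/g) = 2π√(17.60/9.807) = 8.4172 s.
Number of complete oscillations = ⌊516.0/8.4172⌋ = ⌊61.303⌋ = 61.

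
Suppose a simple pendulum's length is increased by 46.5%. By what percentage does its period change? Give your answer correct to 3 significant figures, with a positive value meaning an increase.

21.0%

T ∝ √L, so T'/T = √(1.465) = 1.210.
Percentage change in T = (1.210 − 1) × 100% = 21.0%.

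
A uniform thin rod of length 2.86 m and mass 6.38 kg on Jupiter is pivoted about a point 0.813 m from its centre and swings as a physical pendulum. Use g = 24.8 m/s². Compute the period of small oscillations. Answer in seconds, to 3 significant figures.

For a physical pendulum T = 2π√(I/(mgd)), with d = 0.8130 m from pivot to centre of mass.
I_cm = mL²/12 = 6.38 × 2.86²/12 = 4.349 kg·m²; I = I_cm + md² = 4.349 + 6.38 × 0.8130² = 8.566 kg·m².
T = 2π√(8.566/(6.38 × 24.8 × 0.8130)) = 1.62 s.

1.62 s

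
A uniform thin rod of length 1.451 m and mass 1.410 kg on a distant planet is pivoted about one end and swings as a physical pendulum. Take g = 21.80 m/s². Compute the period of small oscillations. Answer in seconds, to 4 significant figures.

For a physical pendulum T = 2π√(I/(mgd)), with d = 0.72550 m from pivot to centre of mass.
I_cm = mL²/12 = 1.410 × 1.451²/12 = 0.24738 kg·m²; I = I_cm + md² = 0.24738 + 1.410 × 0.72550² = 0.98954 kg·m².
T = 2π√(0.98954/(1.410 × 21.80 × 0.72550)) = 1.324 s.

1.324 s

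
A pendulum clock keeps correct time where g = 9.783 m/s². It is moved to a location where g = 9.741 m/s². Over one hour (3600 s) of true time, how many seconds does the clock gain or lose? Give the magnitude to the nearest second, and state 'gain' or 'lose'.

lose 8 s

The clock's period scales as T ∝ 1/√g, so T'/T = √(9.783/9.741) = 1.00215.
In 3600 s of true time the clock registers 3600/1.00215 = 3592.3 s, so it loses 8 s.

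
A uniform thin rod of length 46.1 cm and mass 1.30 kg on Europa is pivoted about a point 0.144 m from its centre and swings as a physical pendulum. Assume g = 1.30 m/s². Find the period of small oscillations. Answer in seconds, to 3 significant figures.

For a physical pendulum T = 2π√(I/(mgd)), with d = 0.1440 m from pivot to centre of mass.
I_cm = mL²/12 = 1.30 × 0.461²/12 = 0.02302 kg·m²; I = I_cm + md² = 0.02302 + 1.30 × 0.1440² = 0.04998 kg·m².
T = 2π√(0.04998/(1.30 × 1.30 × 0.1440)) = 2.85 s.

2.85 s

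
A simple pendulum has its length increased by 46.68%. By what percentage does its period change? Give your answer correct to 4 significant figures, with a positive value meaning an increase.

T ∝ √L, so T'/T = √(1.4668) = 1.2111.
Percentage change in T = (1.2111 − 1) × 100% = 21.11%.

21.11%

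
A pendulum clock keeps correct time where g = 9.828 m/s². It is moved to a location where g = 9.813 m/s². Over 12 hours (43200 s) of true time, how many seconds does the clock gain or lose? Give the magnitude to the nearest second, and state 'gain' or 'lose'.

The clock's period scales as T ∝ 1/√g, so T'/T = √(9.828/9.813) = 1.00076.
In 43200 s of true time the clock registers 43200/1.00076 = 43167.0 s, so it loses 33 s.

lose 33 s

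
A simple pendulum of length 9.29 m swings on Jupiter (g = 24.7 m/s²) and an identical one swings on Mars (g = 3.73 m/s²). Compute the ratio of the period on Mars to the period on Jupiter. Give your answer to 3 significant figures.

2.57

T ∝ 1/√g, so T₂/T₁ = √(g₁/g₂) = √(24.7/3.73) = 2.57.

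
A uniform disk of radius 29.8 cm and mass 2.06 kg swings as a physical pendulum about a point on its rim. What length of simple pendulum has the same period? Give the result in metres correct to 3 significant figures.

0.447 m

The equivalent simple-pendulum length is L_eq = I/(md), where I is about the pivot and d = 0.2980 m.
I_cm = ½mR² = 0.09147 kg·m², so I = I_cm + md² = 0.09147 + 0.1829 = 0.2744 kg·m².
L_eq = 0.2744/(2.06 × 0.2980) = 0.447 m.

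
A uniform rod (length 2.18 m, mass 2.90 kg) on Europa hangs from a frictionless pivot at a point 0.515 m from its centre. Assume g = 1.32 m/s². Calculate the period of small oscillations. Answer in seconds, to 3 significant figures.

For a physical pendulum T = 2π√(I/(mgd)), with d = 0.5150 m from pivot to centre of mass.
I_cm = mL²/12 = 2.90 × 2.18²/12 = 1.148 kg·m²; I = I_cm + md² = 1.148 + 2.90 × 0.5150² = 1.918 kg·m².
T = 2π√(1.918/(2.90 × 1.32 × 0.5150)) = 6.20 s.

6.20 s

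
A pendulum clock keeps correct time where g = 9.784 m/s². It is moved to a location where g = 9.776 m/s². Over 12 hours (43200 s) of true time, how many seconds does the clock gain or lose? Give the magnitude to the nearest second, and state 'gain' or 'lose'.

lose 18 s

The clock's period scales as T ∝ 1/√g, so T'/T = √(9.784/9.776) = 1.00041.
In 43200 s of true time the clock registers 43200/1.00041 = 43182.3 s, so it loses 18 s.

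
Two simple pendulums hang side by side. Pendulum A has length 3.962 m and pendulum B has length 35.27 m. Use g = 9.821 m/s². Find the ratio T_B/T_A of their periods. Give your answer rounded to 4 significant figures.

T ∝ √L, so T_B/T_A = √(L_B/L_A) = √(35.27/3.962) = 2.984.

2.984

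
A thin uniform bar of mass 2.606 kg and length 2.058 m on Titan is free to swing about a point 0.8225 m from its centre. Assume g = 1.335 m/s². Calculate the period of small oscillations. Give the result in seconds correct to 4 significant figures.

For a physical pendulum T = 2π√(I/(mgd)), with d = 0.82250 m from pivot to centre of mass.
I_cm = mL²/12 = 2.606 × 2.058²/12 = 0.91978 kg·m²; I = I_cm + md² = 0.91978 + 2.606 × 0.82250² = 2.6828 kg·m².
T = 2π√(2.6828/(2.606 × 1.335 × 0.82250)) = 6.084 s.

6.084 s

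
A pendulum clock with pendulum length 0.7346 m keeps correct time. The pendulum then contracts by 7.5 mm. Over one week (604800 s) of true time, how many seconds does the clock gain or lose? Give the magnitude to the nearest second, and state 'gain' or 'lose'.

T ∝ √L, so T'/T = √(0.72710/0.7346) = 0.994882.
In 604800 s of true time the clock registers 604800/0.994882 = 607911.2 s, so it gains 3111 s.

gain 3111 s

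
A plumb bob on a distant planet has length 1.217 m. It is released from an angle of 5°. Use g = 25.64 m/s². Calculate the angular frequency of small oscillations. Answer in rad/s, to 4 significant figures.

4.590 rad/s

ω = √(g/L) = √(25.64/1.217) = 4.590 rad/s.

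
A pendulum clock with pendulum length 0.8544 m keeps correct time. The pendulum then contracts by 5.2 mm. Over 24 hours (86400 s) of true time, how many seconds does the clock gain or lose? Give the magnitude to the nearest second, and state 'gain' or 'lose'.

T ∝ √L, so T'/T = √(0.84920/0.8544) = 0.996952.
In 86400 s of true time the clock registers 86400/0.996952 = 86664.1 s, so it gains 264 s.

gain 264 s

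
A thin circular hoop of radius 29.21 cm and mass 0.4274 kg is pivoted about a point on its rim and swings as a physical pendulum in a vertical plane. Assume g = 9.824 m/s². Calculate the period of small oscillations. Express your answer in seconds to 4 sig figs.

I_cm = mr² = 0.036467 kg·m². The pivot is at distance d = 0.2921 m from the centre of mass.
By the parallel-axis theorem, I = I_cm + md² = 0.036467 + 0.036467 = 0.072934 kg·m².
T = 2π√(I/(mgd)) = 2π√(0.072934/(0.4274 × 9.824 × 0.2921)) = 1.532 s.

1.532 s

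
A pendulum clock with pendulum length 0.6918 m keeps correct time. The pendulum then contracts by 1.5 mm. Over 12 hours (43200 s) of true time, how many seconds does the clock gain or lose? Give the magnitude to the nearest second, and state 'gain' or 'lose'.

T ∝ √L, so T'/T = √(0.69030/0.6918) = 0.998915.
In 43200 s of true time the clock registers 43200/0.998915 = 43246.9 s, so it gains 47 s.

gain 47 s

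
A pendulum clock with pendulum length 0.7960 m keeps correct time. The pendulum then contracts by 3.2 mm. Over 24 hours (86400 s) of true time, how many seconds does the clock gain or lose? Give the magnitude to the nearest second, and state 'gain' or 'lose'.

T ∝ √L, so T'/T = √(0.79280/0.7960) = 0.997988.
In 86400 s of true time the clock registers 86400/0.997988 = 86574.2 s, so it gains 174 s.

gain 174 s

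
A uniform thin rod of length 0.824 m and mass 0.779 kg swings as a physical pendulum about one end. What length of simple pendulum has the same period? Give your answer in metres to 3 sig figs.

The equivalent simple-pendulum length is L_eq = I/(md), where I is about the pivot and d = 0.4120 m.
I_cm = (1/12)mL² = 0.04408 kg·m², so I = I_cm + md² = 0.04408 + 0.1322 = 0.1763 kg·m².
L_eq = 0.1763/(0.779 × 0.4120) = 0.549 m.

0.549 m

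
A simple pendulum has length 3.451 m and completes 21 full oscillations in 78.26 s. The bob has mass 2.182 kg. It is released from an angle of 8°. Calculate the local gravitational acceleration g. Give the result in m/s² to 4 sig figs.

T = 78.26/21 = 3.7267 s.
From T = 2π√(L/g), g = 4π²L/T² = 4π² × 3.451/3.7267² = 9.810 m/s².

9.810 m/s²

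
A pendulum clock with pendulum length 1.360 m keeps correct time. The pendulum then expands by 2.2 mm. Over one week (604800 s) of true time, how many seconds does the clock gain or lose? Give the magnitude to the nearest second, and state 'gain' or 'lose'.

T ∝ √L, so T'/T = √(1.36220/1.360) = 1.00081.
In 604800 s of true time the clock registers 604800/1.00081 = 604311.4 s, so it loses 489 s.

lose 489 s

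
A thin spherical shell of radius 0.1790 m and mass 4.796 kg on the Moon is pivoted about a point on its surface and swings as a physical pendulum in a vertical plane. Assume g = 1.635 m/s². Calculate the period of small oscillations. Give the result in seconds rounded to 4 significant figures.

2.684 s

I_cm = (2/3)mr² = 0.10245 kg·m². The pivot is at distance d = 0.1790 m from the centre of mass.
By the parallel-axis theorem, I = I_cm + md² = 0.10245 + 0.15367 = 0.25611 kg·m².
T = 2π√(I/(mgd)) = 2π√(0.25611/(4.796 × 1.635 × 0.1790)) = 2.684 s.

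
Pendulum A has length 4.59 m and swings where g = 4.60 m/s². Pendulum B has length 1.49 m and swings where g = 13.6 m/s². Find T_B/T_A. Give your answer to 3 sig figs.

T = 2π√(L/g), so T_B/T_A = √((L_B/g_B)/(L_A/g_A)) = √((1.49/13.6)/(4.59/4.60)) = 0.331.

0.331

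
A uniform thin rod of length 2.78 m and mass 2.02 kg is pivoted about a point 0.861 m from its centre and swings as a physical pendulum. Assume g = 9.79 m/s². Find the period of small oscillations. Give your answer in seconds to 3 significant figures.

For a physical pendulum T = 2π√(I/(mgd)), with d = 0.8610 m from pivot to centre of mass.
I_cm = mL²/12 = 2.02 × 2.78²/12 = 1.301 kg·m²; I = I_cm + md² = 1.301 + 2.02 × 0.8610² = 2.798 kg·m².
T = 2π√(2.798/(2.02 × 9.79 × 0.8610)) = 2.55 s.

2.55 s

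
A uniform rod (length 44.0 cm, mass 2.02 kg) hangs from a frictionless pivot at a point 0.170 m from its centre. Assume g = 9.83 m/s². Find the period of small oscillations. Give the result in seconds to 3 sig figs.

1.03 s

For a physical pendulum T = 2π√(I/(mgd)), with d = 0.1700 m from pivot to centre of mass.
I_cm = mL²/12 = 2.02 × 0.440²/12 = 0.03259 kg·m²; I = I_cm + md² = 0.03259 + 2.02 × 0.1700² = 0.09097 kg·m².
T = 2π√(0.09097/(2.02 × 9.83 × 0.1700)) = 1.03 s.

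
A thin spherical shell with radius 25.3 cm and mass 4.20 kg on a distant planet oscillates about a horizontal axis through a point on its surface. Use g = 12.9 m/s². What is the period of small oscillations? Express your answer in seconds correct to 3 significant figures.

1.14 s

I_cm = (2/3)mr² = 0.1792 kg·m². The pivot is at distance d = 0.253 m from the centre of mass.
By the parallel-axis theorem, I = I_cm + md² = 0.1792 + 0.2688 = 0.4481 kg·m².
T = 2π√(I/(mgd)) = 2π√(0.4481/(4.20 × 12.9 × 0.253)) = 1.14 s.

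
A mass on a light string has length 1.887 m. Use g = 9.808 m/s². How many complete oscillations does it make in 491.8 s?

178

T = 2π√(L/g) = 2π√(1.887/9.808) = 2.7560 s.
Number of complete oscillations = ⌊491.8/2.7560⌋ = ⌊178.45⌋ = 178.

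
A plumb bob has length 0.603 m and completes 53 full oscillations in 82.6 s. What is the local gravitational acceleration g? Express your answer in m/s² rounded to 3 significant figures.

T = 82.6/53 = 1.558 s.
From T = 2π√(L/g), g = 4π²L/T² = 4π² × 0.603/1.558² = 9.80 m/s².

9.80 m/s²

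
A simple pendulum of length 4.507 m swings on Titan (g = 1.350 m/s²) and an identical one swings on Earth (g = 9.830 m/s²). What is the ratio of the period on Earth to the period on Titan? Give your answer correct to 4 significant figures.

T ∝ 1/√g, so T₂/T₁ = √(g₁/g₂) = √(1.350/9.830) = 0.3706.

0.3706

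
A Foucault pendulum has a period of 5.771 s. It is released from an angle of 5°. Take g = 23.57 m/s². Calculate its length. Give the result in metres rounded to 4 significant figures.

19.88 m

From T = 2π√(L/g), L = gT²/(4π²) = 23.57 × 5.7710²/(4π²) = 19.88 m.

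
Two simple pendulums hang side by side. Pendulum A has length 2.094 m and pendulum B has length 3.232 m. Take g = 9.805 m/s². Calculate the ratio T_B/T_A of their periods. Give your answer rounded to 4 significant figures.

1.242

T ∝ √L, so T_B/T_A = √(L_B/L_A) = √(3.232/2.094) = 1.242.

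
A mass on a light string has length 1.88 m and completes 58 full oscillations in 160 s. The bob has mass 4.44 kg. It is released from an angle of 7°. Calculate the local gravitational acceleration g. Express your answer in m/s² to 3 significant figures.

T = 160/58 = 2.759 s.
From T = 2π√(L/g), g = 4π²L/T² = 4π² × 1.88/2.759² = 9.75 m/s².

9.75 m/s²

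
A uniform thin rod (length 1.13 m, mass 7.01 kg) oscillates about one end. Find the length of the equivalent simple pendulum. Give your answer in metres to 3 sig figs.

The equivalent simple-pendulum length is L_eq = I/(md), where I is about the pivot and d = 0.5650 m.
I_cm = (1/12)mL² = 0.7459 kg·m², so I = I_cm + md² = 0.7459 + 2.238 = 2.984 kg·m².
L_eq = 2.984/(7.01 × 0.5650) = 0.753 m.

0.753 m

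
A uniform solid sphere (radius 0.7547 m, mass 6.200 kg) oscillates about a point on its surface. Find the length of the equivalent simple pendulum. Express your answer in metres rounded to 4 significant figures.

The equivalent simple-pendulum length is L_eq = I/(md), where I is about the pivot and d = 0.75470 m.
I_cm = (2/5)mR² = 1.4125 kg·m², so I = I_cm + md² = 1.4125 + 3.5313 = 4.9439 kg·m².
L_eq = 4.9439/(6.200 × 0.75470) = 1.057 m.

1.057 m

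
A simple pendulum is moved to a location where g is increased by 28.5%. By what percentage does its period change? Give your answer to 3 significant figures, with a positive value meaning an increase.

T ∝ 1/√g, so T'/T = 1/√(1.285) = 0.8822.
Percentage change in T = (0.8822 − 1) × 100% = -11.8%.

-11.8%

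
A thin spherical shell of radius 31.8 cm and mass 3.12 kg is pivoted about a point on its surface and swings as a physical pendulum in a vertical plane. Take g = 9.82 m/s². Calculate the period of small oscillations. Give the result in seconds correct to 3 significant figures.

I_cm = (2/3)mr² = 0.2103 kg·m². The pivot is at distance d = 0.318 m from the centre of mass.
By the parallel-axis theorem, I = I_cm + md² = 0.2103 + 0.3155 = 0.5258 kg·m².
T = 2π√(I/(mgd)) = 2π√(0.5258/(3.12 × 9.82 × 0.318)) = 1.46 s.

1.46 s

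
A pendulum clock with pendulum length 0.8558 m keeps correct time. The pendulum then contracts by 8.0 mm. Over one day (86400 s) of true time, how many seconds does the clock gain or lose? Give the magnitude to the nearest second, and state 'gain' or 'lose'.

T ∝ √L, so T'/T = √(0.84780/0.8558) = 0.995315.
In 86400 s of true time the clock registers 86400/0.995315 = 86806.7 s, so it gains 407 s.

gain 407 s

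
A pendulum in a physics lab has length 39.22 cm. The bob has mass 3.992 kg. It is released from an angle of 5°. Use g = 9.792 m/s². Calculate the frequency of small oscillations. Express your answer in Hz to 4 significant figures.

T = 2π√(L/g) = 2π√(0.3922/9.792) = 1.2575 s, so f = 1/T = 0.7952 Hz.

0.7952 Hz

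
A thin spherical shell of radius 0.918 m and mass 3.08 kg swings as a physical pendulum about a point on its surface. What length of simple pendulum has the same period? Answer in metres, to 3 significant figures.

The equivalent simple-pendulum length is L_eq = I/(md), where I is about the pivot and d = 0.9180 m.
I_cm = (2/3)mR² = 1.730 kg·m², so I = I_cm + md² = 1.730 + 2.596 = 4.326 kg·m².
L_eq = 4.326/(3.08 × 0.9180) = 1.53 m.

1.53 m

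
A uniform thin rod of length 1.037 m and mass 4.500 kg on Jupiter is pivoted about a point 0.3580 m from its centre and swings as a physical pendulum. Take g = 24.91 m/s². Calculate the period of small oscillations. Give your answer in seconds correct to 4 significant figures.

For a physical pendulum T = 2π√(I/(mgd)), with d = 0.35800 m from pivot to centre of mass.
I_cm = mL²/12 = 4.500 × 1.037²/12 = 0.40326 kg·m²; I = I_cm + md² = 0.40326 + 4.500 × 0.35800² = 0.98000 kg·m².
T = 2π√(0.98000/(4.500 × 24.91 × 0.35800)) = 0.9819 s.

0.9819 s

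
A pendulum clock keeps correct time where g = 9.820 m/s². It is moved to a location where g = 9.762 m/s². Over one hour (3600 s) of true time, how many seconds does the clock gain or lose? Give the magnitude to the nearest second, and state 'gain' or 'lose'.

The clock's period scales as T ∝ 1/√g, so T'/T = √(9.820/9.762) = 1.00297.
In 3600 s of true time the clock registers 3600/1.00297 = 3589.4 s, so it loses 11 s.

lose 11 s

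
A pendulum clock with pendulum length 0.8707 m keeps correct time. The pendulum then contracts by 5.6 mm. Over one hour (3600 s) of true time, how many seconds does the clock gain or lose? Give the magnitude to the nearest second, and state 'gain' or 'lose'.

T ∝ √L, so T'/T = √(0.86510/0.8707) = 0.996779.
In 3600 s of true time the clock registers 3600/0.996779 = 3611.6 s, so it gains 12 s.

gain 12 s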